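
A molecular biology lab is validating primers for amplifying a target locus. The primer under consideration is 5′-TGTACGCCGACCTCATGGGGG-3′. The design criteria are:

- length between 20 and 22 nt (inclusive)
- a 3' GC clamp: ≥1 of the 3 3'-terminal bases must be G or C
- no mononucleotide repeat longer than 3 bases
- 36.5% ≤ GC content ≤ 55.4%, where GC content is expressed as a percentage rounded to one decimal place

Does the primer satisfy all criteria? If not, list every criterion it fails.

Fails: homopolymer run, GC content.

Base counts: A=3, T=4, G=8, C=6 (length 21).
length: length 21 ✓
GC clamp: 3' end GGG has 3 G/C ✓
homopolymer run: longest run = 5, exceeds 3 ✗
GC content: GC 14/21 = 66.7%, outside 36.5–55.4% ✗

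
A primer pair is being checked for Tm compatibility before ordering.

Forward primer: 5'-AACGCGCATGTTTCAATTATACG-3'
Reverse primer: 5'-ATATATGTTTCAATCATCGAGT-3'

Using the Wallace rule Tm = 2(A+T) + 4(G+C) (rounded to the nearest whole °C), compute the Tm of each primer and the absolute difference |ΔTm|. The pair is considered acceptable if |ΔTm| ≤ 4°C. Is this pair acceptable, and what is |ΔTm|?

Forward: A=7 T=7 G=4 C=5 → Tm = 2·14 + 4·9 = 64°C.
Reverse: A=7 T=9 G=3 C=3 → Tm = 2·16 + 4·6 = 56°C.
|ΔTm| = |64 − 56| = 8°C, > 4°C.

|ΔTm| = 8°C; the pair is not acceptable.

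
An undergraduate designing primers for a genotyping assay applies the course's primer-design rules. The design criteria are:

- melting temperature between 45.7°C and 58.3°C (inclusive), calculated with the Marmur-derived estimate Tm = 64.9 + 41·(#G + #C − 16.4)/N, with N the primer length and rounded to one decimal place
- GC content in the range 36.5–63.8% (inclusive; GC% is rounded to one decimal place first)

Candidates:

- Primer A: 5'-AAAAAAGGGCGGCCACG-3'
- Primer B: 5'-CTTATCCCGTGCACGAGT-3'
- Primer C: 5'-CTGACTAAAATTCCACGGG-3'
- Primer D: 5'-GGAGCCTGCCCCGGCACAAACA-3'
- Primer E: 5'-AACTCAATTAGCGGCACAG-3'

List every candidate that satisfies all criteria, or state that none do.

Primer A (17 nt, A=7 T=0 G=6 C=4): Tm = 64.9 + 41·(10 − 16.4)/17 = 49.5°C ✓; GC 10/17 = 58.8% ✓ — passes.
Primer B (18 nt, A=3 T=5 G=4 C=6): Tm = 64.9 + 41·(10 − 16.4)/18 = 50.3°C ✓; GC 10/18 = 55.6% ✓ — passes.
Primer C (19 nt, A=6 T=4 G=4 C=5): Tm = 64.9 + 41·(9 − 16.4)/19 = 48.9°C ✓; GC 9/19 = 47.4% ✓ — passes.
Primer D (22 nt, A=6 T=1 G=6 C=9): Tm = 64.9 + 41·(15 − 16.4)/22 = 62.3°C, outside 45.7–58.3°C ✗; GC 15/22 = 68.2%, outside 36.5–63.8% ✗ — fails.
Primer E (19 nt, A=7 T=3 G=4 C=5): Tm = 64.9 + 41·(9 − 16.4)/19 = 48.9°C ✓; GC 9/19 = 47.4% ✓ — passes.

Primer A, Primer B, Primer C and Primer E.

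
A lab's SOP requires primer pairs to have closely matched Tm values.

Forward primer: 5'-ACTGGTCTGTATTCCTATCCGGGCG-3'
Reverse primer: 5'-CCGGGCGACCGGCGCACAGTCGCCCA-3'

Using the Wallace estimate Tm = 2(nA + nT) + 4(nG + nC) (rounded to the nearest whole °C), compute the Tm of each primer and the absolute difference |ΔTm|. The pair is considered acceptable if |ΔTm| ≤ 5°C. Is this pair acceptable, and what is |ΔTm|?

|ΔTm| = 16°C; the pair is not acceptable.

Forward: A=3 T=8 G=7 C=7 → Tm = 2·11 + 4·14 = 78°C.
Reverse: A=4 T=1 G=9 C=12 → Tm = 2·5 + 4·21 = 94°C.
|ΔTm| = |78 − 94| = 16°C, > 5°C.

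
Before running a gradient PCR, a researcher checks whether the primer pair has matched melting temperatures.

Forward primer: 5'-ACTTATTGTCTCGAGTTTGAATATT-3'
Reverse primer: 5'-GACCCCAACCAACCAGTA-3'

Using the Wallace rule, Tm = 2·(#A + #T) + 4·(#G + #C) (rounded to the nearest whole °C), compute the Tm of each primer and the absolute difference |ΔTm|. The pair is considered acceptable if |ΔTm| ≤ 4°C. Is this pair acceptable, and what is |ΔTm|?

Forward: A=6 T=12 G=4 C=3 → Tm = 2·18 + 4·7 = 64°C.
Reverse: A=7 T=1 G=2 C=8 → Tm = 2·8 + 4·10 = 56°C.
|ΔTm| = |64 − 56| = 8°C, > 4°C.

|ΔTm| = 8°C; the pair is not acceptable.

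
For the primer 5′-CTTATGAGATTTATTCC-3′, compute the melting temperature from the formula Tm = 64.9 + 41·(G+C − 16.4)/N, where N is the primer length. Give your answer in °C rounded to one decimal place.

37.4°C

Base counts: A=4, T=8, G=2, C=3; G+C = 5, N = 17.
Tm = 64.9 + 41·(5 − 16.4)/17 = 64.9 + -467.40/17 = 37.4°C.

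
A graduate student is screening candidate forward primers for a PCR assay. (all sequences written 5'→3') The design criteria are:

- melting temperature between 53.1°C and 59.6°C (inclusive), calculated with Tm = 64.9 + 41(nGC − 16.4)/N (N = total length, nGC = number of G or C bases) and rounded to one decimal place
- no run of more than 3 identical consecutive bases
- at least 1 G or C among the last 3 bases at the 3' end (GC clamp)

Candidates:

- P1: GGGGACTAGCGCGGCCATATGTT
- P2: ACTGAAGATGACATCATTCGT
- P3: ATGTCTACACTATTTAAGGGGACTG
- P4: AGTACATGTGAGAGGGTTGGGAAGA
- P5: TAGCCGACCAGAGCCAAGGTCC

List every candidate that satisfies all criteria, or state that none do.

P4 only.

P1 (23 nt, A=4 T=5 G=9 C=5): Tm = 64.9 + 41·(14 − 16.4)/23 = 60.6°C, outside 53.1–59.6°C ✗; longest run = 4, exceeds 3 ✗; 3' end GTT has 1 G/C ✓ — fails.
P2 (21 nt, A=7 T=6 G=4 C=4): Tm = 64.9 + 41·(8 − 16.4)/21 = 48.5°C, outside 53.1–59.6°C ✗; longest run = 2 ✓; 3' end CGT has 2 G/C ✓ — fails.
P3 (25 nt, A=7 T=8 G=6 C=4): Tm = 64.9 + 41·(10 − 16.4)/25 = 54.4°C ✓; longest run = 4, exceeds 3 ✗; 3' end CTG has 2 G/C ✓ — fails.
P4 (25 nt, A=8 T=5 G=11 C=1): Tm = 64.9 + 41·(12 − 16.4)/25 = 57.7°C ✓; longest run = 3 ✓; 3' end AGA has 1 G/C ✓ — passes.
P5 (22 nt, A=6 T=2 G=6 C=8): Tm = 64.9 + 41·(14 − 16.4)/22 = 60.4°C, outside 53.1–59.6°C ✗; longest run = 2 ✓; 3' end TCC has 2 G/C ✓ — fails.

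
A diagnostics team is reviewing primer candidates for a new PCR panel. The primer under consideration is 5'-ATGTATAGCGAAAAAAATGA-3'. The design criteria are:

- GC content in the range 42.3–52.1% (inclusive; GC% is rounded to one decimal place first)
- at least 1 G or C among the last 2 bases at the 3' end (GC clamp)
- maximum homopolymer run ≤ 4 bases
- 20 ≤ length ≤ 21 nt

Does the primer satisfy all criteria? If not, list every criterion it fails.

Fails: GC content, homopolymer run.

Base counts: A=11, T=4, G=4, C=1 (length 20).
GC content: GC 5/20 = 25.0%, outside 42.3–52.1% ✗
GC clamp: 3' end GA has 1 G/C ✓
homopolymer run: longest run = 7, exceeds 4 ✗
length: length 20 ✓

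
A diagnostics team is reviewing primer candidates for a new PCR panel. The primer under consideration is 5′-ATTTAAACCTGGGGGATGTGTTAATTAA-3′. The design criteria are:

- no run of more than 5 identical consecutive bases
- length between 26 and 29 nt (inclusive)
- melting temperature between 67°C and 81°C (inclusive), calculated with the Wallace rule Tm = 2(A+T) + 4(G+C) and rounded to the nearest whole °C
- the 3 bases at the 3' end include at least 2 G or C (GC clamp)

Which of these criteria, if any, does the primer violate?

Fails: GC clamp.

Base counts: A=9, T=10, G=7, C=2 (length 28).
homopolymer run: longest run = 5 ✓
length: length 28 ✓
Tm: Tm = 2·19 + 4·9 = 74°C ✓
GC clamp: 3' end TAA has 0 G/C, need ≥2 ✗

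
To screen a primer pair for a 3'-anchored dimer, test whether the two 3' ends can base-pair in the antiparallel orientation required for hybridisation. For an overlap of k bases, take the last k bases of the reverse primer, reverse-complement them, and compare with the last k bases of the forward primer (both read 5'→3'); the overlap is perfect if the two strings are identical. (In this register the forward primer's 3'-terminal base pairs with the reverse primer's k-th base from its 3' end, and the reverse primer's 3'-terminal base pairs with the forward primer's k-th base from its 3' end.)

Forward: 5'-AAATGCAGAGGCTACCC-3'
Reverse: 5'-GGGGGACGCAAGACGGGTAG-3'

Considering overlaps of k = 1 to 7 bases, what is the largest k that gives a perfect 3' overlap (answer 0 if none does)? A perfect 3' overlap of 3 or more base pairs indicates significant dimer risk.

Longest perfect overlap: 6 complementary base pairs; significant dimer risk (threshold 3).

Last 7 bases (5'→3') — forward …GCTACCC, reverse …CGGGTAG.
Reverse complement of the reverse primer's last 7 bases: CTACCCG; its first k bases are the reverse complement of the reverse primer's last k bases, so a perfect k-base overlap needs the forward primer's last k bases to equal them.
Comparing (forward last k vs required): k=1: C vs C ✓; k=2: CC vs CT ✗; k=3: CCC vs CTA ✗; k=4: ACCC vs CTAC ✗; k=5: TACCC vs CTACC ✗; k=6: CTACCC vs CTACCC ✓; k=7: GCTACCC vs CTACCCG ✗.
Perfect overlaps at k = 1, 6; the largest is 6.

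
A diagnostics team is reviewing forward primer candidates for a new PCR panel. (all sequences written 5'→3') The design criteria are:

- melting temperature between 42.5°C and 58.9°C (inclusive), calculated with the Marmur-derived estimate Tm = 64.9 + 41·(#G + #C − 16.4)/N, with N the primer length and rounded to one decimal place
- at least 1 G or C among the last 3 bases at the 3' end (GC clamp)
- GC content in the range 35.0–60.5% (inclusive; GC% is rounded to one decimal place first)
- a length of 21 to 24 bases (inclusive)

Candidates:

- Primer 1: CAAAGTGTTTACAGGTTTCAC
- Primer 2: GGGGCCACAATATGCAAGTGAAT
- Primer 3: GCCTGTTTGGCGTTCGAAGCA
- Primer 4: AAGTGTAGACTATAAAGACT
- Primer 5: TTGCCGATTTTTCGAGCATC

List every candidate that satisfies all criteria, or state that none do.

Primer 1 and Primer 3.

Primer 1 (21 nt, A=6 T=7 G=4 C=4): Tm = 64.9 + 41·(8 − 16.4)/21 = 48.5°C ✓; 3' end CAC has 2 G/C ✓; GC 8/21 = 38.1% ✓; length 21 ✓ — passes.
Primer 2 (23 nt, A=8 T=4 G=7 C=4): Tm = 64.9 + 41·(11 − 16.4)/23 = 55.3°C ✓; 3' end AAT has 0 G/C, need ≥1 ✗; GC 11/23 = 47.8% ✓; length 23 ✓ — fails.
Primer 3 (21 nt, A=3 T=6 G=7 C=5): Tm = 64.9 + 41·(12 − 16.4)/21 = 56.3°C ✓; 3' end GCA has 2 G/C ✓; GC 12/21 = 57.1% ✓; length 21 ✓ — passes.
Primer 4 (20 nt, A=9 T=5 G=4 C=2): Tm = 64.9 + 41·(6 − 16.4)/20 = 43.6°C ✓; 3' end ACT has 1 G/C ✓; GC 6/20 = 30.0%, outside 35.0–60.5% ✗; length 20, outside 21–24 ✗ — fails.
Primer 5 (20 nt, A=3 T=8 G=4 C=5): Tm = 64.9 + 41·(9 − 16.4)/20 = 49.7°C ✓; 3' end ATC has 1 G/C ✓; GC 9/20 = 45.0% ✓; length 20, outside 21–24 ✗ — fails.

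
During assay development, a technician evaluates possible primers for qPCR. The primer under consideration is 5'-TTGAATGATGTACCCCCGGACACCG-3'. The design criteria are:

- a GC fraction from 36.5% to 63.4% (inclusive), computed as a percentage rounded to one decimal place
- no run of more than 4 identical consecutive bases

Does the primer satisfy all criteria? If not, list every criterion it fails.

Fails: homopolymer run.

Base counts: A=6, T=5, G=6, C=8 (length 25).
GC content: GC 14/25 = 56.0% ✓
homopolymer run: longest run = 5, exceeds 4 ✗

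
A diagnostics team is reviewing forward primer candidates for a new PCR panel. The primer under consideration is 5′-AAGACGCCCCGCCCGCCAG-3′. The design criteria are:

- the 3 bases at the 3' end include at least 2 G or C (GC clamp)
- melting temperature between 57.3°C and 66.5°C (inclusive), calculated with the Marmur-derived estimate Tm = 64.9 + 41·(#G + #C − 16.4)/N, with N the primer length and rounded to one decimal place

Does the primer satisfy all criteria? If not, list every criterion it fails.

Base counts: A=4, T=0, G=5, C=10 (length 19).
GC clamp: 3' end CAG has 2 G/C ✓
Tm: Tm = 64.9 + 41·(15 − 16.4)/19 = 61.9°C ✓

Meets all criteria.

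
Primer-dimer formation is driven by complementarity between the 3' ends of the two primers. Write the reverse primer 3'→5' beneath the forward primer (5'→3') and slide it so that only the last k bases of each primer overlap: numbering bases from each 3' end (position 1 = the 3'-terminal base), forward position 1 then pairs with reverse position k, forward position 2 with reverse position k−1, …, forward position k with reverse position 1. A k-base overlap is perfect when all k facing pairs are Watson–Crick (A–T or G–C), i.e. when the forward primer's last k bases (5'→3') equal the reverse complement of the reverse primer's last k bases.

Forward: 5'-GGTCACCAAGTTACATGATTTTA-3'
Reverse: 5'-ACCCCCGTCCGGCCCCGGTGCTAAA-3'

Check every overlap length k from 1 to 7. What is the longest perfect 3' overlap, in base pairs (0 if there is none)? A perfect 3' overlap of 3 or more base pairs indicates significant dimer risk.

Last 7 bases (5'→3') — forward …GATTTTA, reverse …TGCTAAA.
Reverse complement of the reverse primer's last 7 bases: TTTAGCA; its first k bases are the reverse complement of the reverse primer's last k bases, so a perfect k-base overlap needs the forward primer's last k bases to equal them.
Comparing (forward last k vs required): k=1: A vs T ✗; k=2: TA vs TT ✗; k=3: TTA vs TTT ✗; k=4: TTTA vs TTTA ✓; k=5: TTTTA vs TTTAG ✗; k=6: ATTTTA vs TTTAGC ✗; k=7: GATTTTA vs TTTAGCA ✗.
Only k = 4 is perfect, so the longest perfect 3' overlap is 4.

Longest perfect overlap: 4 complementary base pairs; significant dimer risk (threshold 3).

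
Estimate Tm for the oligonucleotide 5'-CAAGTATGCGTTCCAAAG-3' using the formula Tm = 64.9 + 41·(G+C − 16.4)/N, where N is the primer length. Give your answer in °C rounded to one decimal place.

45.8°C

Base counts: A=6, T=4, G=4, C=4; G+C = 8, N = 18.
Tm = 64.9 + 41·(8 − 16.4)/18 = 64.9 + -344.40/18 = 45.8°C.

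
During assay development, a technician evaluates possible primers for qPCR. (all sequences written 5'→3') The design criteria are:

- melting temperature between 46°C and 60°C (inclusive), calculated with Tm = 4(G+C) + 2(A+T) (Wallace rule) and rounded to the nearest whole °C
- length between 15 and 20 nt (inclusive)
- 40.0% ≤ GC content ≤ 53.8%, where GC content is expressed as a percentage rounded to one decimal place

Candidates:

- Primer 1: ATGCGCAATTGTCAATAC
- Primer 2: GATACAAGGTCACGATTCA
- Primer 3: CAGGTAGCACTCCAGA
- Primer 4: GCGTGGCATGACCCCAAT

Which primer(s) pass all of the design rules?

Primer 1 (18 nt, A=6 T=5 G=3 C=4): Tm = 2·11 + 4·7 = 50°C ✓; length 18 ✓; GC 7/18 = 38.9%, outside 40.0–53.8% ✗ — fails.
Primer 2 (19 nt, A=7 T=4 G=4 C=4): Tm = 2·11 + 4·8 = 54°C ✓; length 19 ✓; GC 8/19 = 42.1% ✓ — passes.
Primer 3 (16 nt, A=5 T=2 G=4 C=5): Tm = 2·7 + 4·9 = 50°C ✓; length 16 ✓; GC 9/16 = 56.3%, outside 40.0–53.8% ✗ — fails.
Primer 4 (18 nt, A=4 T=3 G=5 C=6): Tm = 2·7 + 4·11 = 58°C ✓; length 18 ✓; GC 11/18 = 61.1%, outside 40.0–53.8% ✗ — fails.

Primer 2 only.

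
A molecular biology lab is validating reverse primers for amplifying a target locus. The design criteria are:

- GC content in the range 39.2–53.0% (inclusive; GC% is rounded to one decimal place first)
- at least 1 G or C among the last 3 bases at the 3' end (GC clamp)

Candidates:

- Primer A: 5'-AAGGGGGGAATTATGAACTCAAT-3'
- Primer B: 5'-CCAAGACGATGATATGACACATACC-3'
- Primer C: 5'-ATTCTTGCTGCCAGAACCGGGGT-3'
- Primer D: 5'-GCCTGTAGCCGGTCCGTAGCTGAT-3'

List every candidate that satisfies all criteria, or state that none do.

Primer A (23 nt, A=9 T=5 G=7 C=2): GC 9/23 = 39.1%, outside 39.2–53.0% ✗; 3' end AAT has 0 G/C, need ≥1 ✗ — fails.
Primer B (25 nt, A=10 T=4 G=4 C=7): GC 11/25 = 44.0% ✓; 3' end ACC has 2 G/C ✓ — passes.
Primer C (23 nt, A=4 T=6 G=7 C=6): GC 13/23 = 56.5%, outside 39.2–53.0% ✗; 3' end GGT has 2 G/C ✓ — fails.
Primer D (24 nt, A=3 T=6 G=8 C=7): GC 15/24 = 62.5%, outside 39.2–53.0% ✗; 3' end GAT has 1 G/C ✓ — fails.

Primer B only.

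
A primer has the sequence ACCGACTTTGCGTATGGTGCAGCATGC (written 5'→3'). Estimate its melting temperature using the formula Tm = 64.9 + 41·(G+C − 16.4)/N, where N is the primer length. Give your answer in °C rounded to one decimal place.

62.8°C

Base counts: A=5, T=7, G=8, C=7; G+C = 15, N = 27.
Tm = 64.9 + 41·(15 − 16.4)/27 = 64.9 + -57.40/27 = 62.8°C.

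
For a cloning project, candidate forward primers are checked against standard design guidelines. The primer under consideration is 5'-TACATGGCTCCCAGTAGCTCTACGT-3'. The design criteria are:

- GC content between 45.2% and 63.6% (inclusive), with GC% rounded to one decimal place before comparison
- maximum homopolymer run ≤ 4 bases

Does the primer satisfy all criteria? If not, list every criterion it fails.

Meets all criteria.

Base counts: A=5, T=7, G=5, C=8 (length 25).
GC content: GC 13/25 = 52.0% ✓
homopolymer run: longest run = 3 ✓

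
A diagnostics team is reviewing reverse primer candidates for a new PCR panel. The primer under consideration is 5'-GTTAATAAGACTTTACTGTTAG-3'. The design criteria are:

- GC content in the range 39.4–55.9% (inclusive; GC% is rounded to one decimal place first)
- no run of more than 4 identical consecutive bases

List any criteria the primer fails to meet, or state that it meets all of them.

Fails: GC content.

Base counts: A=7, T=9, G=4, C=2 (length 22).
GC content: GC 6/22 = 27.3%, outside 39.4–55.9% ✗
homopolymer run: longest run = 3 ✓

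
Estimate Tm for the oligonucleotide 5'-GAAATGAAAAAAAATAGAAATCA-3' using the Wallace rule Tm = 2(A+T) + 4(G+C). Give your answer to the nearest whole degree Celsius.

54°C

Base counts: A=16, T=3, G=3, C=1 (length 23).
Tm = 2·(16+3) + 4·(3+1) = 2·19 + 4·4 = 38 + 16 = 54°C.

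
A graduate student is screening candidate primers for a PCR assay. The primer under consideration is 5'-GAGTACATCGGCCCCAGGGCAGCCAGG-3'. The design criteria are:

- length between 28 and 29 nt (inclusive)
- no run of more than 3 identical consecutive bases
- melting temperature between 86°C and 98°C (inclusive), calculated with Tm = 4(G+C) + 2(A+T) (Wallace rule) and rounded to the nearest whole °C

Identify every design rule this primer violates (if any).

Fails: length, homopolymer run.

Base counts: A=6, T=2, G=10, C=9 (length 27).
length: length 27, outside 28–29 ✗
homopolymer run: longest run = 4, exceeds 3 ✗
Tm: Tm = 2·8 + 4·19 = 92°C ✓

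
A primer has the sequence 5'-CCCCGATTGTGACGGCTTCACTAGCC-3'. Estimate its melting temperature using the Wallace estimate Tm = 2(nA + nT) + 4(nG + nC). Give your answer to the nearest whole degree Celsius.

84°C

Base counts: A=4, T=6, G=6, C=10 (length 26).
Tm = 2·(4+6) + 4·(6+10) = 2·10 + 4·16 = 20 + 64 = 84°C.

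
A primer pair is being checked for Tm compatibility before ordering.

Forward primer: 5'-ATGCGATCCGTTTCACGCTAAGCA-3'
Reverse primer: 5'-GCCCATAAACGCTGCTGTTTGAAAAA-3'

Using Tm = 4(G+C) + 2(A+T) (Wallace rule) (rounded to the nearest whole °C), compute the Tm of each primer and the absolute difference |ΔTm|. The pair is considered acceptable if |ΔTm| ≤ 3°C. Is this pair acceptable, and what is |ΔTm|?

|ΔTm| = 2°C; the pair is acceptable.

Forward: A=6 T=6 G=5 C=7 → Tm = 2·12 + 4·12 = 72°C.
Reverse: A=9 T=6 G=5 C=6 → Tm = 2·15 + 4·11 = 74°C.
|ΔTm| = |72 − 74| = 2°C, ≤ 3°C.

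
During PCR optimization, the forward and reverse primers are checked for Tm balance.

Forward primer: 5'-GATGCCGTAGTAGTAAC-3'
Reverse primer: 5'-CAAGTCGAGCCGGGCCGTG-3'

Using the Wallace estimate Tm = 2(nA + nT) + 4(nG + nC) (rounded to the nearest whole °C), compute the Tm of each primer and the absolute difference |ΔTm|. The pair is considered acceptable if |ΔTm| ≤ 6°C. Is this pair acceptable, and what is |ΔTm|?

|ΔTm| = 16°C; the pair is not acceptable.

Forward: A=5 T=4 G=5 C=3 → Tm = 2·9 + 4·8 = 50°C.
Reverse: A=3 T=2 G=8 C=6 → Tm = 2·5 + 4·14 = 66°C.
|ΔTm| = |50 − 66| = 16°C, > 6°C.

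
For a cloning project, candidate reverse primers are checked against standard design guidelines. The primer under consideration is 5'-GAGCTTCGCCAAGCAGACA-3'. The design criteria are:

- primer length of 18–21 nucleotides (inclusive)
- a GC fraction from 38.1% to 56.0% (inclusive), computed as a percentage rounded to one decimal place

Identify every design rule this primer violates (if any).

Base counts: A=6, T=2, G=5, C=6 (length 19).
length: length 19 ✓
GC content: GC 11/19 = 57.9%, outside 38.1–56.0% ✗

Fails: GC content.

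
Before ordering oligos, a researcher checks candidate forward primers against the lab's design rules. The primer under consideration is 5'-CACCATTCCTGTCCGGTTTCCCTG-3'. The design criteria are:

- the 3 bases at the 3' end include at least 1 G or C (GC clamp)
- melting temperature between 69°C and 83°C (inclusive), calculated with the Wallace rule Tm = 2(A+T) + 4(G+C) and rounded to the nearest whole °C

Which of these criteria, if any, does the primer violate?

Meets all criteria.

Base counts: A=2, T=8, G=4, C=10 (length 24).
GC clamp: 3' end CTG has 2 G/C ✓
Tm: Tm = 2·10 + 4·14 = 76°C ✓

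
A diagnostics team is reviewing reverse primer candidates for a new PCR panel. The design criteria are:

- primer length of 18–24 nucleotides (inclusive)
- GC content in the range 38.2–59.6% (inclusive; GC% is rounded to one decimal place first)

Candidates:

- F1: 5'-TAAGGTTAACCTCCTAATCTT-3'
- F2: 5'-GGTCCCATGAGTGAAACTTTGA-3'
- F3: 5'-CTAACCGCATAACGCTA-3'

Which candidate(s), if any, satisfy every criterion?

F2 only.

F1 (21 nt, A=6 T=8 G=2 C=5): length 21 ✓; GC 7/21 = 33.3%, outside 38.2–59.6% ✗ — fails.
F2 (22 nt, A=6 T=6 G=6 C=4): length 22 ✓; GC 10/22 = 45.5% ✓ — passes.
F3 (17 nt, A=6 T=3 G=2 C=6): length 17, outside 18–24 ✗; GC 8/17 = 47.1% ✓ — fails.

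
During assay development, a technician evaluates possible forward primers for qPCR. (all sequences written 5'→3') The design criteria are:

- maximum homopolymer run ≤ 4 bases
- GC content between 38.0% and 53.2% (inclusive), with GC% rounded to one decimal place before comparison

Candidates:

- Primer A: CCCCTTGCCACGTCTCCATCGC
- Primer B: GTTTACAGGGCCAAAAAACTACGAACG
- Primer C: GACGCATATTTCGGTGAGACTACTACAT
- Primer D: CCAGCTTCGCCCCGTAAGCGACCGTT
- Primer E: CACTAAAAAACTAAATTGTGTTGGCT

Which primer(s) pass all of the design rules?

Primer A (22 nt, A=2 T=5 G=3 C=12): longest run = 4 ✓; GC 15/22 = 68.2%, outside 38.0–53.2% ✗ — fails.
Primer B (27 nt, A=11 T=4 G=6 C=6): longest run = 6, exceeds 4 ✗; GC 12/27 = 44.4% ✓ — fails.
Primer C (28 nt, A=8 T=8 G=6 C=6): longest run = 3 ✓; GC 12/28 = 42.9% ✓ — passes.
Primer D (26 nt, A=4 T=5 G=6 C=11): longest run = 4 ✓; GC 17/26 = 65.4%, outside 38.0–53.2% ✗ — fails.
Primer E (26 nt, A=10 T=8 G=4 C=4): longest run = 6, exceeds 4 ✗; GC 8/26 = 30.8%, outside 38.0–53.2% ✗ — fails.

Primer C only.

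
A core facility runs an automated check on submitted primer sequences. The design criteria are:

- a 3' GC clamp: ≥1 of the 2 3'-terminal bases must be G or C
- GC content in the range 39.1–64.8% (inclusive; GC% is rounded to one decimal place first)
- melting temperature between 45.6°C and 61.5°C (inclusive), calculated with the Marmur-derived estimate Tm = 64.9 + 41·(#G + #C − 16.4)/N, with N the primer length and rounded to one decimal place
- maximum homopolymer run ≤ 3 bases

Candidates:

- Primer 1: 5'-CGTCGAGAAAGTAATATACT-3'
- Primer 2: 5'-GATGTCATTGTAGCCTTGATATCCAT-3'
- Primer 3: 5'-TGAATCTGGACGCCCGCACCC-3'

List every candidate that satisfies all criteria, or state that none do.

Primer 1 (20 nt, A=8 T=5 G=4 C=3): 3' end CT has 1 G/C ✓; GC 7/20 = 35.0%, outside 39.1–64.8% ✗; Tm = 64.9 + 41·(7 − 16.4)/20 = 45.6°C ✓; longest run = 3 ✓ — fails.
Primer 2 (26 nt, A=6 T=10 G=5 C=5): 3' end AT has 0 G/C, need ≥1 ✗; GC 10/26 = 38.5%, outside 39.1–64.8% ✗; Tm = 64.9 + 41·(10 − 16.4)/26 = 54.8°C ✓; longest run = 2 ✓ — fails.
Primer 3 (21 nt, A=4 T=3 G=5 C=9): 3' end CC has 2 G/C ✓; GC 14/21 = 66.7%, outside 39.1–64.8% ✗; Tm = 64.9 + 41·(14 − 16.4)/21 = 60.2°C ✓; longest run = 3 ✓ — fails.

None of the candidates satisfy all criteria.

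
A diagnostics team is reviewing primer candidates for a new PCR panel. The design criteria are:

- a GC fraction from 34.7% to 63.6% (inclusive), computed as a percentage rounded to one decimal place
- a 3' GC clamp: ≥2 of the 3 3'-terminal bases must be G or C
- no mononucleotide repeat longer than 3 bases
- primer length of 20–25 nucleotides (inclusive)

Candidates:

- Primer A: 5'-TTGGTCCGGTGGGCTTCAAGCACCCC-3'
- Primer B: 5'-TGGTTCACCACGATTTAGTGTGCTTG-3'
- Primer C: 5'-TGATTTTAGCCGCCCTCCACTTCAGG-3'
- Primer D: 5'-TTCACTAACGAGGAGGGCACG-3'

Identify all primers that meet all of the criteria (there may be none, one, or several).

Primer D only.

Primer A (26 nt, A=3 T=6 G=8 C=9): GC 17/26 = 65.4%, outside 34.7–63.6% ✗; 3' end CCC has 3 G/C ✓; longest run = 4, exceeds 3 ✗; length 26, outside 20–25 ✗ — fails.
Primer B (26 nt, A=4 T=10 G=7 C=5): GC 12/26 = 46.2% ✓; 3' end TTG has 1 G/C, need ≥2 ✗; longest run = 3 ✓; length 26, outside 20–25 ✗ — fails.
Primer C (26 nt, A=4 T=8 G=5 C=9): GC 14/26 = 53.8% ✓; 3' end AGG has 2 G/C ✓; longest run = 4, exceeds 3 ✗; length 26, outside 20–25 ✗ — fails.
Primer D (21 nt, A=6 T=3 G=7 C=5): GC 12/21 = 57.1% ✓; 3' end ACG has 2 G/C ✓; longest run = 3 ✓; length 21 ✓ — passes.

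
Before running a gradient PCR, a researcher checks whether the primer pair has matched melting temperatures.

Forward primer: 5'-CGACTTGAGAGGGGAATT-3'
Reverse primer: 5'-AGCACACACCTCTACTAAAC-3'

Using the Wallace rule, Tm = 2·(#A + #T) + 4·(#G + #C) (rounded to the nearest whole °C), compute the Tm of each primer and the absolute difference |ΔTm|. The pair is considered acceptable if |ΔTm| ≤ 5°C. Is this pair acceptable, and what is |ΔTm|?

|ΔTm| = 4°C; the pair is acceptable.

Forward: A=5 T=4 G=7 C=2 → Tm = 2·9 + 4·9 = 54°C.
Reverse: A=8 T=3 G=1 C=8 → Tm = 2·11 + 4·9 = 58°C.
|ΔTm| = |54 − 58| = 4°C, ≤ 5°C.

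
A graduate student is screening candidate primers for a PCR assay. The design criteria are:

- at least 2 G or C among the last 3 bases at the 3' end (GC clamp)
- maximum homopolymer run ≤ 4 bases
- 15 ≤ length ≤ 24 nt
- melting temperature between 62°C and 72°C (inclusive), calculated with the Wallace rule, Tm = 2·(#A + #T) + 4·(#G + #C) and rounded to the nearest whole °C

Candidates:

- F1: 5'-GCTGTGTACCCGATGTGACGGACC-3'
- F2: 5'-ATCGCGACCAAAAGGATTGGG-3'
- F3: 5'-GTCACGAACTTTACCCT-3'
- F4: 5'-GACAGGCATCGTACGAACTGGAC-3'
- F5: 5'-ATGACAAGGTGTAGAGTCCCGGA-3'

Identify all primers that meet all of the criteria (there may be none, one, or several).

F1 (24 nt, A=4 T=5 G=8 C=7): 3' end ACC has 2 G/C ✓; longest run = 3 ✓; length 24 ✓; Tm = 2·9 + 4·15 = 78°C, outside 62–72°C ✗ — fails.
F2 (21 nt, A=7 T=3 G=7 C=4): 3' end GGG has 3 G/C ✓; longest run = 4 ✓; length 21 ✓; Tm = 2·10 + 4·11 = 64°C ✓ — passes.
F3 (17 nt, A=4 T=5 G=2 C=6): 3' end CCT has 2 G/C ✓; longest run = 3 ✓; length 17 ✓; Tm = 2·9 + 4·8 = 50°C, outside 62–72°C ✗ — fails.
F4 (23 nt, A=7 T=3 G=7 C=6): 3' end GAC has 2 G/C ✓; longest run = 2 ✓; length 23 ✓; Tm = 2·10 + 4·13 = 72°C ✓ — passes.
F5 (23 nt, A=7 T=4 G=8 C=4): 3' end GGA has 2 G/C ✓; longest run = 3 ✓; length 23 ✓; Tm = 2·11 + 4·12 = 70°C ✓ — passes.

F2, F4 and F5.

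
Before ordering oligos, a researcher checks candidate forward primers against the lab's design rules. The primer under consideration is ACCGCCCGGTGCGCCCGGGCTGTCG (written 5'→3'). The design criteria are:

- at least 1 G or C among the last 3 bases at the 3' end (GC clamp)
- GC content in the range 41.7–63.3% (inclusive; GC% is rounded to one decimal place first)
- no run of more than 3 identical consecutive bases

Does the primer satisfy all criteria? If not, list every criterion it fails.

Fails: GC content.

Base counts: A=1, T=3, G=10, C=11 (length 25).
GC clamp: 3' end TCG has 2 G/C ✓
GC content: GC 21/25 = 84.0%, outside 41.7–63.3% ✗
homopolymer run: longest run = 3 ✓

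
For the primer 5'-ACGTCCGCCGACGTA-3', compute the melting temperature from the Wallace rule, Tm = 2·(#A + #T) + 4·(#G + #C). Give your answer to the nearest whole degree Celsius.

Base counts: A=3, T=2, G=4, C=6 (length 15).
Tm = 2·(3+2) + 4·(4+6) = 2·5 + 4·10 = 10 + 40 = 50°C.

50°C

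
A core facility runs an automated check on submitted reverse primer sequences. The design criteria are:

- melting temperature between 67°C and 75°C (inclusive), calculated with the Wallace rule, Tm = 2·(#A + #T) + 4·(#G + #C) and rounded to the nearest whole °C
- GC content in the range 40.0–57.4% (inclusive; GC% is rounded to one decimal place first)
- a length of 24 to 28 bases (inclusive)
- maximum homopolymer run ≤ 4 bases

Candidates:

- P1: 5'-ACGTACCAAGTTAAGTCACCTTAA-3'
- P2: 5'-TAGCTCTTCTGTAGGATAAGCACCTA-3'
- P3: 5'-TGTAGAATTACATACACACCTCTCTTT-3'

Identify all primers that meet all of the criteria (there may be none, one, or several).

P1 (24 nt, A=9 T=6 G=3 C=6): Tm = 2·15 + 4·9 = 66°C, outside 67–75°C ✗; GC 9/24 = 37.5%, outside 40.0–57.4% ✗; length 24 ✓; longest run = 2 ✓ — fails.
P2 (26 nt, A=7 T=8 G=5 C=6): Tm = 2·15 + 4·11 = 74°C ✓; GC 11/26 = 42.3% ✓; length 26 ✓; longest run = 2 ✓ — passes.
P3 (27 nt, A=8 T=10 G=2 C=7): Tm = 2·18 + 4·9 = 72°C ✓; GC 9/27 = 33.3%, outside 40.0–57.4% ✗; length 27 ✓; longest run = 3 ✓ — fails.

P2 only.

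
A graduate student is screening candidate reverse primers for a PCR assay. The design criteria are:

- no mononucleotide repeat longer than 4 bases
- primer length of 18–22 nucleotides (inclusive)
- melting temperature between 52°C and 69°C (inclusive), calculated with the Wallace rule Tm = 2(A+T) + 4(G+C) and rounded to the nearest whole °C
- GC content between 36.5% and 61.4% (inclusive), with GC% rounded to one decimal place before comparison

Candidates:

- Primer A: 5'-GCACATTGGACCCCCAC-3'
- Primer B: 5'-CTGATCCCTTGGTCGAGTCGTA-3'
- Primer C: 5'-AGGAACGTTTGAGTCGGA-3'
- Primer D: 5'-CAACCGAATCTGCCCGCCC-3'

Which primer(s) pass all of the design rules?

Primer A (17 nt, A=4 T=2 G=3 C=8): longest run = 5, exceeds 4 ✗; length 17, outside 18–22 ✗; Tm = 2·6 + 4·11 = 56°C ✓; GC 11/17 = 64.7%, outside 36.5–61.4% ✗ — fails.
Primer B (22 nt, A=3 T=7 G=6 C=6): longest run = 3 ✓; length 22 ✓; Tm = 2·10 + 4·12 = 68°C ✓; GC 12/22 = 54.5% ✓ — passes.
Primer C (18 nt, A=5 T=4 G=7 C=2): longest run = 3 ✓; length 18 ✓; Tm = 2·9 + 4·9 = 54°C ✓; GC 9/18 = 50.0% ✓ — passes.
Primer D (19 nt, A=4 T=2 G=3 C=10): longest run = 3 ✓; length 19 ✓; Tm = 2·6 + 4·13 = 64°C ✓; GC 13/19 = 68.4%, outside 36.5–61.4% ✗ — fails.

Primer B and Primer C.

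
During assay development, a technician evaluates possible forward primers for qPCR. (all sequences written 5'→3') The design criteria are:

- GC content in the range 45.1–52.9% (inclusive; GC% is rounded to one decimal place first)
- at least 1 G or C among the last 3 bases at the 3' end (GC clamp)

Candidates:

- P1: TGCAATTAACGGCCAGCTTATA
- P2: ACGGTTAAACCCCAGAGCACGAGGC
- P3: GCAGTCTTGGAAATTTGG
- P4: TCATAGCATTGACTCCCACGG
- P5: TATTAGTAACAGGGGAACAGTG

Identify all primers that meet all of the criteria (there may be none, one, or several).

P4 only.

P1 (22 nt, A=7 T=6 G=4 C=5): GC 9/22 = 40.9%, outside 45.1–52.9% ✗; 3' end ATA has 0 G/C, need ≥1 ✗ — fails.
P2 (25 nt, A=8 T=2 G=7 C=8): GC 15/25 = 60.0%, outside 45.1–52.9% ✗; 3' end GGC has 3 G/C ✓ — fails.
P3 (18 nt, A=4 T=6 G=6 C=2): GC 8/18 = 44.4%, outside 45.1–52.9% ✗; 3' end TGG has 2 G/C ✓ — fails.
P4 (21 nt, A=5 T=5 G=4 C=7): GC 11/21 = 52.4% ✓; 3' end CGG has 3 G/C ✓ — passes.
P5 (22 nt, A=8 T=5 G=7 C=2): GC 9/22 = 40.9%, outside 45.1–52.9% ✗; 3' end GTG has 2 G/C ✓ — fails.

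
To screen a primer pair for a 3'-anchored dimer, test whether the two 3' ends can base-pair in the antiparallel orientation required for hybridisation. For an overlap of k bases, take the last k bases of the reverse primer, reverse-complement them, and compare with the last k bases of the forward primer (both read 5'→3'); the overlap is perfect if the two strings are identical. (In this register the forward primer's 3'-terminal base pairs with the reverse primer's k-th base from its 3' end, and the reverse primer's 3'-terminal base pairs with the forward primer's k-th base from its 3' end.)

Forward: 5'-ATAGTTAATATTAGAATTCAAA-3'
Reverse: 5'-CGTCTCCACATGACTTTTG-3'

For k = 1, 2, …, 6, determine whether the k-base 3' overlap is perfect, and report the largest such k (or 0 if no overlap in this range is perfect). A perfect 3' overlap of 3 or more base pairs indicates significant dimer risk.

Longest perfect overlap: 4 complementary base pairs; significant dimer risk (threshold 3).

Last 6 bases (5'→3') — forward …TTCAAA, reverse …CTTTTG.
Reverse complement of the reverse primer's last 6 bases: CAAAAG; its first k bases are the reverse complement of the reverse primer's last k bases, so a perfect k-base overlap needs the forward primer's last k bases to equal them.
Comparing (forward last k vs required): k=1: A vs C ✗; k=2: AA vs CA ✗; k=3: AAA vs CAA ✗; k=4: CAAA vs CAAA ✓; k=5: TCAAA vs CAAAA ✗; k=6: TTCAAA vs CAAAAG ✗.
Only k = 4 is perfect, so the longest perfect 3' overlap is 4.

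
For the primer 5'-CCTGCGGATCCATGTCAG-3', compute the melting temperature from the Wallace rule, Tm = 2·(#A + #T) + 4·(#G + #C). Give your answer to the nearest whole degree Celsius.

58°C

Base counts: A=3, T=4, G=5, C=6 (length 18).
Tm = 2·(3+4) + 4·(5+6) = 2·7 + 4·11 = 14 + 44 = 58°C.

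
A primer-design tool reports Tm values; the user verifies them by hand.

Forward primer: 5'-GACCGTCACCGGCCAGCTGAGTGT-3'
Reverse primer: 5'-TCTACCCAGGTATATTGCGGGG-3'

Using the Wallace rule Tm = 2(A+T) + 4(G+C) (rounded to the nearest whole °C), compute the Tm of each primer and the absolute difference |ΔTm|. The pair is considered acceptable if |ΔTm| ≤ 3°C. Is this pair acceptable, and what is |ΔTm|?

|ΔTm| = 12°C; the pair is not acceptable.

Forward: A=4 T=4 G=8 C=8 → Tm = 2·8 + 4·16 = 80°C.
Reverse: A=4 T=6 G=7 C=5 → Tm = 2·10 + 4·12 = 68°C.
|ΔTm| = |80 − 68| = 12°C, > 3°C.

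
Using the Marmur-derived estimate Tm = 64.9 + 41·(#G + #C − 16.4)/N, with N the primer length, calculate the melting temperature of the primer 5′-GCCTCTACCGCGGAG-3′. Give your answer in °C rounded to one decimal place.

Base counts: A=2, T=2, G=5, C=6; G+C = 11, N = 15.
Tm = 64.9 + 41·(11 − 16.4)/15 = 64.9 + -221.40/15 = 50.1°C.

50.1°C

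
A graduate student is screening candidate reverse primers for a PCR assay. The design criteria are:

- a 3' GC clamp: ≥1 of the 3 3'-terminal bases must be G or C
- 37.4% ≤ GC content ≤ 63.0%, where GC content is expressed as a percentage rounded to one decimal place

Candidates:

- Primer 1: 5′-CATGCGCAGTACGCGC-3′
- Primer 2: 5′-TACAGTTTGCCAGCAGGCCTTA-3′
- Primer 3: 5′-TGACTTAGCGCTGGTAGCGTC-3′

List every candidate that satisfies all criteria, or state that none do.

Primer 3 only.

Primer 1 (16 nt, A=3 T=2 G=5 C=6): 3' end CGC has 3 G/C ✓; GC 11/16 = 68.8%, outside 37.4–63.0% ✗ — fails.
Primer 2 (22 nt, A=5 T=6 G=5 C=6): 3' end TTA has 0 G/C, need ≥1 ✗; GC 11/22 = 50.0% ✓ — fails.
Primer 3 (21 nt, A=3 T=6 G=7 C=5): 3' end GTC has 2 G/C ✓; GC 12/21 = 57.1% ✓ — passes.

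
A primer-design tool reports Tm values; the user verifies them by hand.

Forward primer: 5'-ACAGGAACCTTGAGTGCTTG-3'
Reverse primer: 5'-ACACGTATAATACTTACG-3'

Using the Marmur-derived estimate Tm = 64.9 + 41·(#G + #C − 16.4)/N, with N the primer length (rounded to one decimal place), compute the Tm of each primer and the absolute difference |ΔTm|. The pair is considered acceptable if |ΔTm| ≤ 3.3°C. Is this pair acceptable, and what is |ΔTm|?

|ΔTm| = 10.6°C; the pair is not acceptable.

Forward: G+C = 10, N = 20 → Tm = 64.9 + 41·(10 − 16.4)/20 = 51.8°C.
Reverse: G+C = 6, N = 18 → Tm = 64.9 + 41·(6 − 16.4)/18 = 41.2°C.
|ΔTm| = |51.8 − 41.2| = 10.6°C, > 3.3°C.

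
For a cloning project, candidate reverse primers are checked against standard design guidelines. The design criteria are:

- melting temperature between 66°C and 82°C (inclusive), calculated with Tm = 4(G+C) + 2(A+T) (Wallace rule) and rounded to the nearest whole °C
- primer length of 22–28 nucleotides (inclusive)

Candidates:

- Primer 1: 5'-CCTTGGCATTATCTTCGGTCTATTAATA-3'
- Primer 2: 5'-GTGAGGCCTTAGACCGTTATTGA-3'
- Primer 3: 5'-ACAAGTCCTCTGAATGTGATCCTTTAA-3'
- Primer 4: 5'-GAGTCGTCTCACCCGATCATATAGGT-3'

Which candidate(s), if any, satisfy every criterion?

Primer 1, Primer 2, Primer 3 and Primer 4.

Primer 1 (28 nt, A=6 T=12 G=4 C=6): Tm = 2·18 + 4·10 = 76°C ✓; length 28 ✓ — passes.
Primer 2 (23 nt, A=5 T=7 G=7 C=4): Tm = 2·12 + 4·11 = 68°C ✓; length 23 ✓ — passes.
Primer 3 (27 nt, A=8 T=9 G=4 C=6): Tm = 2·17 + 4·10 = 74°C ✓; length 27 ✓ — passes.
Primer 4 (26 nt, A=6 T=7 G=6 C=7): Tm = 2·13 + 4·13 = 78°C ✓; length 26 ✓ — passes.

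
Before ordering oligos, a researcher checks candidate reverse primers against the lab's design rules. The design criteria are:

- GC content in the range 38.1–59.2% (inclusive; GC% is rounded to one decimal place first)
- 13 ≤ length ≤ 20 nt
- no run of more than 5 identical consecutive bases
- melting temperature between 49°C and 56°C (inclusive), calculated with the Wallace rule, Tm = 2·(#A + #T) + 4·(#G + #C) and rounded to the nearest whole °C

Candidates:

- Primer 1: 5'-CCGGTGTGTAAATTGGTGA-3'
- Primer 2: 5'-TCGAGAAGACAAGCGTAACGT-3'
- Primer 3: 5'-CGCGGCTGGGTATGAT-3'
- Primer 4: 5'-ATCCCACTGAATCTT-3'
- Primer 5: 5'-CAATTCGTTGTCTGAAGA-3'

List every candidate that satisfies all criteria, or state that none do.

Primer 1 (19 nt, A=4 T=6 G=7 C=2): GC 9/19 = 47.4% ✓; length 19 ✓; longest run = 3 ✓; Tm = 2·10 + 4·9 = 56°C ✓ — passes.
Primer 2 (21 nt, A=8 T=3 G=6 C=4): GC 10/21 = 47.6% ✓; length 21, outside 13–20 ✗; longest run = 2 ✓; Tm = 2·11 + 4·10 = 62°C, outside 49–56°C ✗ — fails.
Primer 3 (16 nt, A=2 T=4 G=7 C=3): GC 10/16 = 62.5%, outside 38.1–59.2% ✗; length 16 ✓; longest run = 3 ✓; Tm = 2·6 + 4·10 = 52°C ✓ — fails.
Primer 4 (15 nt, A=4 T=5 G=1 C=5): GC 6/15 = 40.0% ✓; length 15 ✓; longest run = 3 ✓; Tm = 2·9 + 4·6 = 42°C, outside 49–56°C ✗ — fails.
Primer 5 (18 nt, A=5 T=6 G=4 C=3): GC 7/18 = 38.9% ✓; length 18 ✓; longest run = 2 ✓; Tm = 2·11 + 4·7 = 50°C ✓ — passes.

Primer 1 and Primer 5.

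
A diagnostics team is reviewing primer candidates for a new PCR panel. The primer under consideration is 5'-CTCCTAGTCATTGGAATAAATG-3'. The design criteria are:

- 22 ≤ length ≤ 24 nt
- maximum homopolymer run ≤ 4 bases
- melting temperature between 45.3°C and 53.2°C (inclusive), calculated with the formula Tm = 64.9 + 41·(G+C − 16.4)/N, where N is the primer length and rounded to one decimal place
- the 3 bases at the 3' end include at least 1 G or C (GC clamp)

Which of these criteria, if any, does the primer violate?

Meets all criteria.

Base counts: A=7, T=7, G=4, C=4 (length 22).
length: length 22 ✓
homopolymer run: longest run = 3 ✓
Tm: Tm = 64.9 + 41·(8 − 16.4)/22 = 49.2°C ✓
GC clamp: 3' end ATG has 1 G/C ✓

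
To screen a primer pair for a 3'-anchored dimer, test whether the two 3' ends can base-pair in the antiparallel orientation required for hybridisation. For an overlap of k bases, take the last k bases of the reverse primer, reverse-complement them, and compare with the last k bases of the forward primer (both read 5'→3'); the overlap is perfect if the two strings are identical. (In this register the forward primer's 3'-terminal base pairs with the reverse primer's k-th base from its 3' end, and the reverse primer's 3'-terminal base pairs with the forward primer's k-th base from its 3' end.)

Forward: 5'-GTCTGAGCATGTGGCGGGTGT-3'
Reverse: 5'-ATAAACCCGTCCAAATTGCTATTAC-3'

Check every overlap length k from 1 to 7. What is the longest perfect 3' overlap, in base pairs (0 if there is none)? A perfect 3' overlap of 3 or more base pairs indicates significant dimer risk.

Last 7 bases (5'→3') — forward …CGGGTGT, reverse …CTATTAC.
Reverse complement of the reverse primer's last 7 bases: GTAATAG; its first k bases are the reverse complement of the reverse primer's last k bases, so a perfect k-base overlap needs the forward primer's last k bases to equal them.
Comparing (forward last k vs required): k=1: T vs G ✗; k=2: GT vs GT ✓; k=3: TGT vs GTA ✗; k=4: GTGT vs GTAA ✗; k=5: GGTGT vs GTAAT ✗; k=6: GGGTGT vs GTAATA ✗; k=7: CGGGTGT vs GTAATAG ✗.
Only k = 2 is perfect, so the longest perfect 3' overlap is 2.

Longest perfect overlap: 2 complementary base pairs; below the dimer-risk threshold (threshold 3).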